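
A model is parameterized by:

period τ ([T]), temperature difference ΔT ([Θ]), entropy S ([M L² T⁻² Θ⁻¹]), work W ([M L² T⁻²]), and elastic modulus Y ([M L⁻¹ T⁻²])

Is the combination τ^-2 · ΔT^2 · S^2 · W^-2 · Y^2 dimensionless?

Sum the exponent of each base dimension across the product:
  M: −2·[τ]_M + 2·[ΔT]_M + 2·[S]_M − 2·[W]_M + 2·[Y]_M = −2·(0) + 2·(0) + 2·(1) − 2·(1) + 2·(1) = 2
  L: −2·[τ]_L + 2·[ΔT]_L + 2·[S]_L − 2·[W]_L + 2·[Y]_L = −2·(0) + 2·(0) + 2·(2) − 2·(2) + 2·(-1) = -2
  T: −2·[τ]_T + 2·[ΔT]_T + 2·[S]_T − 2·[W]_T + 2·[Y]_T = −2·(1) + 2·(0) + 2·(-2) − 2·(-2) + 2·(-2) = -6
  Θ: −2·[τ]_Θ + 2·[ΔT]_Θ + 2·[S]_Θ − 2·[W]_Θ + 2·[Y]_Θ = −2·(0) + 2·(1) + 2·(-1) − 2·(0) + 2·(0) = 0
Net dimensions [M² L⁻² T⁻⁶] ≠ [1] — not dimensionless.

no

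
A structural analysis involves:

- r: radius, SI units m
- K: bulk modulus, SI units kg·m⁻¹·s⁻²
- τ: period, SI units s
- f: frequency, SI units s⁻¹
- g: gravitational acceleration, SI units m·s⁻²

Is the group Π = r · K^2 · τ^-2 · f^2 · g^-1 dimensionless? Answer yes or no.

Sum the exponent of each base dimension across the product:
  M: [r]_M + 2·[K]_M − 2·[τ]_M + 2·[f]_M − [g]_M = (0) + 2·(1) − 2·(0) + 2·(0) − (0) = 2
  L: [r]_L + 2·[K]_L − 2·[τ]_L + 2·[f]_L − [g]_L = (1) + 2·(-1) − 2·(0) + 2·(0) − (1) = -2
  T: [r]_T + 2·[K]_T − 2·[τ]_T + 2·[f]_T − [g]_T = (0) + 2·(-2) − 2·(1) + 2·(-1) − (-2) = -6
Net dimensions [M² L⁻² T⁻⁶] ≠ [1] — not dimensionless.

no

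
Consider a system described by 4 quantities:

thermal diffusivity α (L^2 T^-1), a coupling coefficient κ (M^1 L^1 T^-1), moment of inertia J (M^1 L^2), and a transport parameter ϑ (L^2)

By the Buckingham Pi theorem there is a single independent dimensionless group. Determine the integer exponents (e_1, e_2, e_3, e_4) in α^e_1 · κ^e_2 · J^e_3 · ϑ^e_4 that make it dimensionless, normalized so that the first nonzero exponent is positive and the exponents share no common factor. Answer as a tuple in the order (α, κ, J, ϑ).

M: e_1·(0) + e_2·(1) + e_3·(1) + e_4·(0) = 0
L: e_1·(2) + e_2·(1) + e_3·(2) + e_4·(2) = 0
T: e_1·(-1) + e_2·(-1) + e_3·(0) + e_4·(0) = 0
Solving this homogeneous linear system for the smallest-integer solution (first nonzero entry positive) gives (2, -2, 2, -3).

(2, -2, 2, -3)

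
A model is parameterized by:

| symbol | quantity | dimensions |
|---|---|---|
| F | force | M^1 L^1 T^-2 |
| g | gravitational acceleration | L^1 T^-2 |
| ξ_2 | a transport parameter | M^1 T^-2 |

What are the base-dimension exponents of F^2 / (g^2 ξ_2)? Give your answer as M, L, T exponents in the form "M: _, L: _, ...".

Collect each base-dimension exponent across the product:
  M: 2·(1) − 2·(0) − (1) = 1
  L: 2·(1) − 2·(1) − (0) = 0
  T: 2·(-2) − 2·(-2) − (-2) = 2
So the dimensions are [M T²].

M: 1, L: 0, T: 2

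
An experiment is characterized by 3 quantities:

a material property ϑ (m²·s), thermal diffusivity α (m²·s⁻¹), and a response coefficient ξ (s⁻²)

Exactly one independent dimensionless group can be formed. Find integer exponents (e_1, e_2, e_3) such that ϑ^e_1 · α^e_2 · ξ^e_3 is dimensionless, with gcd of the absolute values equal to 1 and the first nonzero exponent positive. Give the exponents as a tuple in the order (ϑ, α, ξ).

(1, -1, 1)

L: e_1·(2) + e_2·(2) + e_3·(0) = 0
T: e_1·(1) + e_2·(-1) + e_3·(-2) = 0
Solving this homogeneous linear system for the smallest-integer solution (first nonzero entry positive) gives (1, -1, 1).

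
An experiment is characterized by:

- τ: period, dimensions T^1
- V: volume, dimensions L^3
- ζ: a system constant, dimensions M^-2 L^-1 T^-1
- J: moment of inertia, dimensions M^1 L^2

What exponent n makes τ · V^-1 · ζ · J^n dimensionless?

2

Balance the M exponent: (1)·n from J, plus (0) − (0) + (-2) = -2 from the rest, must sum to zero.
n − 2 = 0, so n = 2.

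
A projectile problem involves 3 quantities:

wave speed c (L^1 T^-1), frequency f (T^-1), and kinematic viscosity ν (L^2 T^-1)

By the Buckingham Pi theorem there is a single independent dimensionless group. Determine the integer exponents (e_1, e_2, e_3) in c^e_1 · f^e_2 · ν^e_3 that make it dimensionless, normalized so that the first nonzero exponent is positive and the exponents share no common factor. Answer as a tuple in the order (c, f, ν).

(2, -1, -1)

L: e_1·(1) + e_2·(0) + e_3·(2) = 0
T: e_1·(-1) + e_2·(-1) + e_3·(-1) = 0
Solving this homogeneous linear system for the smallest-integer solution (first nonzero entry positive) gives (2, -1, -1).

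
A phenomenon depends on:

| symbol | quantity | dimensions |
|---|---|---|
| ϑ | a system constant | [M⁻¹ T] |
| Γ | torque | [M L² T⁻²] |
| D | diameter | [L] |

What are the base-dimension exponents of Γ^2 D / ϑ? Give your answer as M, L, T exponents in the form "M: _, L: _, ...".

M: 3, L: 5, T: -5

Collect each base-dimension exponent across the product:
  M: −(-1) + 2·(1) + (0) = 3
  L: −(0) + 2·(2) + (1) = 5
  T: −(1) + 2·(-2) + (0) = -5
So the dimensions are [M³ L⁵ T⁻⁵].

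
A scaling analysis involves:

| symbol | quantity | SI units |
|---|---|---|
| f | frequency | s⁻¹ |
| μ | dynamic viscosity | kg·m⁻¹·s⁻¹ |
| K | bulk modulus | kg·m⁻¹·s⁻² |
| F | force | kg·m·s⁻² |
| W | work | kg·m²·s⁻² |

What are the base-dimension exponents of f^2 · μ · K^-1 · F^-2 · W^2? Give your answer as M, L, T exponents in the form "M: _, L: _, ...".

M: 0, L: 2, T: -1

Collect each base-dimension exponent across the product:
  M: 2·(0) + (1) − (1) − 2·(1) + 2·(1) = 0
  L: 2·(0) + (-1) − (-1) − 2·(1) + 2·(2) = 2
  T: 2·(-1) + (-1) − (-2) − 2·(-2) + 2·(-2) = -1
So the dimensions are [L² T⁻¹].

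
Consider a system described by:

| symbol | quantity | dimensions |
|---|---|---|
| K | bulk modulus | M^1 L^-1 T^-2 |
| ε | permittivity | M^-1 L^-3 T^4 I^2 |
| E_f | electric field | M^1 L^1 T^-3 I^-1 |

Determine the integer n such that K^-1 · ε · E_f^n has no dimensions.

Balance the M exponent: (1)·n from E_f, plus −(1) + (-1) = -2 from the rest, must sum to zero.
n − 2 = 0, so n = 2.

2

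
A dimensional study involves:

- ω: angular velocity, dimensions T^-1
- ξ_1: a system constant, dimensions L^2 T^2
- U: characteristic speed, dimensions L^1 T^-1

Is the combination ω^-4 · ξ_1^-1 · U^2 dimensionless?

yes

Sum the exponent of each base dimension across the product:
  L: −4·[ω]_L − [ξ_1]_L + 2·[U]_L = −4·(0) − (2) + 2·(1) = 0
  T: −4·[ω]_T − [ξ_1]_T + 2·[U]_T = −4·(-1) − (2) + 2·(-1) = 0
All base exponents vanish — dimensionless.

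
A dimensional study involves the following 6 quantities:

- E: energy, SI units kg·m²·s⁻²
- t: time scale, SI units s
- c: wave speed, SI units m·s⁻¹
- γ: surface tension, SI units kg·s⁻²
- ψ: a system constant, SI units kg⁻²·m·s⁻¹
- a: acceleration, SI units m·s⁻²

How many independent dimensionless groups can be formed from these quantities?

3

There are 6 variables and 3 base dimensions (M, L, T).
The dimension matrix has rank 3.
Independent dimensionless groups: 6 − 3 = 3.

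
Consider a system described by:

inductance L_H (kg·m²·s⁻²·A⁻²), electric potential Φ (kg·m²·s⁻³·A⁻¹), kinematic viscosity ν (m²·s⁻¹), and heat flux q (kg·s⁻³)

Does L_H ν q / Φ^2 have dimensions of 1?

Sum the exponent of each base dimension across the product:
  M: [L_H]_M − 2·[Φ]_M + [ν]_M + [q]_M = (1) − 2·(1) + (0) + (1) = 0
  L: [L_H]_L − 2·[Φ]_L + [ν]_L + [q]_L = (2) − 2·(2) + (2) + (0) = 0
  T: [L_H]_T − 2·[Φ]_T + [ν]_T + [q]_T = (-2) − 2·(-3) + (-1) + (-3) = 0
  I: [L_H]_I − 2·[Φ]_I + [ν]_I + [q]_I = (-2) − 2·(-1) + (0) + (0) = 0
All base exponents vanish — dimensionless.

yes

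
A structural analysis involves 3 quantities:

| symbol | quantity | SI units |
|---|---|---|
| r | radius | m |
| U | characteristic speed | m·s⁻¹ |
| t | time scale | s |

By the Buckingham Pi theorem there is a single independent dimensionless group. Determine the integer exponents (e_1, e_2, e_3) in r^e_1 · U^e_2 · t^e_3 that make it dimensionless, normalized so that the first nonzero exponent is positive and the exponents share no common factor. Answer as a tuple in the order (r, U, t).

L: e_1·(1) + e_2·(1) + e_3·(0) = 0
T: e_1·(0) + e_2·(-1) + e_3·(1) = 0
Solving this homogeneous linear system for the smallest-integer solution (first nonzero entry positive) gives (1, -1, -1).

(1, -1, -1)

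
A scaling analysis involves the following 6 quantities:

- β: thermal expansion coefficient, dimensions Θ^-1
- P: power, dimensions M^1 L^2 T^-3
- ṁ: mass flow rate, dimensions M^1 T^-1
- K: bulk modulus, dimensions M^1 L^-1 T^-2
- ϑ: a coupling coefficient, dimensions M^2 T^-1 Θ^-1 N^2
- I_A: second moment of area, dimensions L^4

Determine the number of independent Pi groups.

There are 6 variables and 5 base dimensions (M, L, T, Θ, N).
The dimension matrix has rank 5.
Independent dimensionless groups: 6 − 5 = 1.

1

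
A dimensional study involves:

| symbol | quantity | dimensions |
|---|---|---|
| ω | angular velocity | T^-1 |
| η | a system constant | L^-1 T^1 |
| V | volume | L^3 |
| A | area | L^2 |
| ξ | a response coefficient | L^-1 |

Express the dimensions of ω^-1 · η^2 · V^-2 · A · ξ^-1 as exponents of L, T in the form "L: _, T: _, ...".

Collect each base-dimension exponent across the product:
  L: −(0) + 2·(-1) − 2·(3) + (2) − (-1) = -5
  T: −(-1) + 2·(1) − 2·(0) + (0) − (0) = 3
So the dimensions are [L⁻⁵ T³].

L: -5, T: 3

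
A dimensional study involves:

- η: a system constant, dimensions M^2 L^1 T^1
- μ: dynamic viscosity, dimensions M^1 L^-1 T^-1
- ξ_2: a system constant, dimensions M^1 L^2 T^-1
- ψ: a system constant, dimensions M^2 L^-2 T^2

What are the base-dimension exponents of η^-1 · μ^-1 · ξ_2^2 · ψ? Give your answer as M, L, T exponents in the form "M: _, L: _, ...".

M: 1, L: 2, T: 0

Collect each base-dimension exponent across the product:
  M: −(2) − (1) + 2·(1) + (2) = 1
  L: −(1) − (-1) + 2·(2) + (-2) = 2
  T: −(1) − (-1) + 2·(-1) + (2) = 0
So the dimensions are [M L²].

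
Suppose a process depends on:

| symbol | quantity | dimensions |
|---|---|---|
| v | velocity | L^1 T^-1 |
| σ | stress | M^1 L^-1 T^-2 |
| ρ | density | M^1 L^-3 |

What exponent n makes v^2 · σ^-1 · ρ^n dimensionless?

1

Balance the M exponent: (1)·n from ρ, plus 2·(0) − (1) = -1 from the rest, must sum to zero.
n − 1 = 0, so n = 1.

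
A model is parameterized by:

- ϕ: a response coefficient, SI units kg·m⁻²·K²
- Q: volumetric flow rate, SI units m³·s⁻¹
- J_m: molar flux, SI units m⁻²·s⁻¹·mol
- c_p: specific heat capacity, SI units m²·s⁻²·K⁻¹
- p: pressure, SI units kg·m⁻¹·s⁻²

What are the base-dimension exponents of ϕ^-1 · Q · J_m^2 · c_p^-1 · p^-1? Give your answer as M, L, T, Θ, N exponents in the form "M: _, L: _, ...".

M: -2, L: 0, T: 1, Θ: -1, N: 2

Collect each base-dimension exponent across the product:
  M: −(1) + (0) + 2·(0) − (0) − (1) = -2
  L: −(-2) + (3) + 2·(-2) − (2) − (-1) = 0
  T: −(0) + (-1) + 2·(-1) − (-2) − (-2) = 1
  Θ: −(2) + (0) + 2·(0) − (-1) − (0) = -1
  N: −(0) + (0) + 2·(1) − (0) − (0) = 2
So the dimensions are [M⁻² T Θ⁻¹ N²].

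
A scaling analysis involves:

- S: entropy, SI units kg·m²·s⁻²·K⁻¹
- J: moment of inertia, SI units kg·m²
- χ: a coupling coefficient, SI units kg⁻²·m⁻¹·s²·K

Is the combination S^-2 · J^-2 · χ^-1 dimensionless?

Sum the exponent of each base dimension across the product:
  M: −2·[S]_M − 2·[J]_M − [χ]_M = −2·(1) − 2·(1) − (-2) = -2
  L: −2·[S]_L − 2·[J]_L − [χ]_L = −2·(2) − 2·(2) − (-1) = -7
  T: −2·[S]_T − 2·[J]_T − [χ]_T = −2·(-2) − 2·(0) − (2) = 2
  Θ: −2·[S]_Θ − 2·[J]_Θ − [χ]_Θ = −2·(-1) − 2·(0) − (1) = 1
Net dimensions [M⁻² L⁻⁷ T² Θ] ≠ [1] — not dimensionless.

no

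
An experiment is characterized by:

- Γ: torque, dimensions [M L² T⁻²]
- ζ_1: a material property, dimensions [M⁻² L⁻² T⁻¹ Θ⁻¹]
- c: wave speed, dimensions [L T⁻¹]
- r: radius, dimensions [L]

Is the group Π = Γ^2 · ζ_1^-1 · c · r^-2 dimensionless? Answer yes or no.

no

Sum the exponent of each base dimension across the product:
  M: 2·[Γ]_M − [ζ_1]_M + [c]_M − 2·[r]_M = 2·(1) − (-2) + (0) − 2·(0) = 4
  L: 2·[Γ]_L − [ζ_1]_L + [c]_L − 2·[r]_L = 2·(2) − (-2) + (1) − 2·(1) = 5
  T: 2·[Γ]_T − [ζ_1]_T + [c]_T − 2·[r]_T = 2·(-2) − (-1) + (-1) − 2·(0) = -4
  Θ: 2·[Γ]_Θ − [ζ_1]_Θ + [c]_Θ − 2·[r]_Θ = 2·(0) − (-1) + (0) − 2·(0) = 1
Net dimensions [M⁴ L⁵ T⁻⁴ Θ] ≠ [1] — not dimensionless.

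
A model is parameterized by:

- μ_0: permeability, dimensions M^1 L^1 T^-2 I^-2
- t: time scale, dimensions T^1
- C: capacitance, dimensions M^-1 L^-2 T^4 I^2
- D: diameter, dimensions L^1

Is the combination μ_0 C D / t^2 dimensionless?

yes

Sum the exponent of each base dimension across the product:
  M: [μ_0]_M − 2·[t]_M + [C]_M + [D]_M = (1) − 2·(0) + (-1) + (0) = 0
  L: [μ_0]_L − 2·[t]_L + [C]_L + [D]_L = (1) − 2·(0) + (-2) + (1) = 0
  T: [μ_0]_T − 2·[t]_T + [C]_T + [D]_T = (-2) − 2·(1) + (4) + (0) = 0
  I: [μ_0]_I − 2·[t]_I + [C]_I + [D]_I = (-2) − 2·(0) + (2) + (0) = 0
All base exponents vanish — dimensionless.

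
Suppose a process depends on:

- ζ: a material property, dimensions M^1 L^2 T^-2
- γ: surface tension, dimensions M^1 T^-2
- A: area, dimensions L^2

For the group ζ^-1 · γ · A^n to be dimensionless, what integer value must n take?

1

Balance the L exponent: (2)·n from A, plus −(2) + (0) = -2 from the rest, must sum to zero.
2n − 2 = 0, so n = 1.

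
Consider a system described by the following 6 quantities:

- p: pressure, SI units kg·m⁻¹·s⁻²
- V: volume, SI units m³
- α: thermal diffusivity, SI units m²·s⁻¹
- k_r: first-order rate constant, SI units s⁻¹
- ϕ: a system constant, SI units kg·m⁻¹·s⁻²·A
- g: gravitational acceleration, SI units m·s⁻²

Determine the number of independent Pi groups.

There are 6 variables and 4 base dimensions (M, L, T, I).
The dimension matrix has rank 4.
Independent dimensionless groups: 6 − 4 = 2.

2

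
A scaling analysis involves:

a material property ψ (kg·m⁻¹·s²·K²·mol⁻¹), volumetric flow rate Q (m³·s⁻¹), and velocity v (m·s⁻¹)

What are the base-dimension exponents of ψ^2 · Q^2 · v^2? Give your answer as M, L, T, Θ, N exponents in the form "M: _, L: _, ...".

M: 2, L: 6, T: 0, Θ: 4, N: -2

Collect each base-dimension exponent across the product:
  M: 2·(1) + 2·(0) + 2·(0) = 2
  L: 2·(-1) + 2·(3) + 2·(1) = 6
  T: 2·(2) + 2·(-1) + 2·(-1) = 0
  Θ: 2·(2) + 2·(0) + 2·(0) = 4
  N: 2·(-1) + 2·(0) + 2·(0) = -2
So the dimensions are [M² L⁶ Θ⁴ N⁻²].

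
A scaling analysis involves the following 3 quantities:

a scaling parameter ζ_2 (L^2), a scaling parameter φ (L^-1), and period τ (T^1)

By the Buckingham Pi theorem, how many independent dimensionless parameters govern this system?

There are 3 variables and 2 base dimensions (L, T).
The dimension matrix has rank 2.
Independent dimensionless groups: 3 − 2 = 1.

1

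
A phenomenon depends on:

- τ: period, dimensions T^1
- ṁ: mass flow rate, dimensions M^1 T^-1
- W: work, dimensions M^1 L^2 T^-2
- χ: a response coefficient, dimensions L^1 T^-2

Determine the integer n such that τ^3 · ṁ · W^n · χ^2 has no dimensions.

Balance the M exponent: (1)·n from W, plus 3·(0) + (1) + 2·(0) = 1 from the rest, must sum to zero.
n + 1 = 0, so n = -1.

-1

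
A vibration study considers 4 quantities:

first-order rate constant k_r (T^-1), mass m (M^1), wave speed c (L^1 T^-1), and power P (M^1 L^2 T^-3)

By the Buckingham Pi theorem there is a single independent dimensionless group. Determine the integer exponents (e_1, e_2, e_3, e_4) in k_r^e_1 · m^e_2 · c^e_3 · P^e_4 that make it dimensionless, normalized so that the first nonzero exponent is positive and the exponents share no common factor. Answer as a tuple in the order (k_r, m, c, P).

M: e_1·(0) + e_2·(1) + e_3·(0) + e_4·(1) = 0
L: e_1·(0) + e_2·(0) + e_3·(1) + e_4·(2) = 0
T: e_1·(-1) + e_2·(0) + e_3·(-1) + e_4·(-3) = 0
Solving this homogeneous linear system for the smallest-integer solution (first nonzero entry positive) gives (1, 1, 2, -1).

(1, 1, 2, -1)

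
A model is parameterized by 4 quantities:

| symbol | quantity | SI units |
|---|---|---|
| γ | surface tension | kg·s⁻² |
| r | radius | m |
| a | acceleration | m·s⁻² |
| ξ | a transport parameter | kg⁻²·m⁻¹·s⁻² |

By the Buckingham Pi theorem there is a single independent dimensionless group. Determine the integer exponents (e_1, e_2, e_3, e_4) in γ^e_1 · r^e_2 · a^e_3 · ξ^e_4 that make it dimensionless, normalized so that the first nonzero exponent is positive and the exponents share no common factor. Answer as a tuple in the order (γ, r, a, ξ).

M: e_1·(1) + e_2·(0) + e_3·(0) + e_4·(-2) = 0
L: e_1·(0) + e_2·(1) + e_3·(1) + e_4·(-1) = 0
T: e_1·(-2) + e_2·(0) + e_3·(-2) + e_4·(-2) = 0
Solving this homogeneous linear system for the smallest-integer solution (first nonzero entry positive) gives (2, 4, -3, 1).

(2, 4, -3, 1)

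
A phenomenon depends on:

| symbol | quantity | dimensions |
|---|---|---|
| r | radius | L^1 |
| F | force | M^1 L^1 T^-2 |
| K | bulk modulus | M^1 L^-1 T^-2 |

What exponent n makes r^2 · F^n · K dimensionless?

Balance the M exponent: (1)·n from F, plus 2·(0) + (1) = 1 from the rest, must sum to zero.
n + 1 = 0, so n = -1.

-1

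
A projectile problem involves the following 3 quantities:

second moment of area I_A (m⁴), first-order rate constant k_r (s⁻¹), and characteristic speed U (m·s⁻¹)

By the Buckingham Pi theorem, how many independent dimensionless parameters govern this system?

There are 3 variables and 2 base dimensions (L, T).
The dimension matrix has rank 2.
Independent dimensionless groups: 3 − 2 = 1.

1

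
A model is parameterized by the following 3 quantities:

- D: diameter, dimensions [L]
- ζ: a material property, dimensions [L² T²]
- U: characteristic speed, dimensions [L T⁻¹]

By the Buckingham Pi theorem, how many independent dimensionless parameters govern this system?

1

There are 3 variables and 2 base dimensions (L, T).
The dimension matrix has rank 2.
Independent dimensionless groups: 3 − 2 = 1.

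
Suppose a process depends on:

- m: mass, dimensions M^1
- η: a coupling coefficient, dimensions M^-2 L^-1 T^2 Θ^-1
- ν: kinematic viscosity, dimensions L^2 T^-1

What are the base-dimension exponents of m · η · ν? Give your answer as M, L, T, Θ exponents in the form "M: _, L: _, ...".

Collect each base-dimension exponent across the product:
  M: (1) + (-2) + (0) = -1
  L: (0) + (-1) + (2) = 1
  T: (0) + (2) + (-1) = 1
  Θ: (0) + (-1) + (0) = -1
So the dimensions are [M⁻¹ L T Θ⁻¹].

M: -1, L: 1, T: 1, Θ: -1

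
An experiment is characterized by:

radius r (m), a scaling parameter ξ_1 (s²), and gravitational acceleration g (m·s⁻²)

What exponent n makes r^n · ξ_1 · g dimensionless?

Balance the L exponent: (1)·n from r, plus (0) + (1) = 1 from the rest, must sum to zero.
n + 1 = 0, so n = -1.

-1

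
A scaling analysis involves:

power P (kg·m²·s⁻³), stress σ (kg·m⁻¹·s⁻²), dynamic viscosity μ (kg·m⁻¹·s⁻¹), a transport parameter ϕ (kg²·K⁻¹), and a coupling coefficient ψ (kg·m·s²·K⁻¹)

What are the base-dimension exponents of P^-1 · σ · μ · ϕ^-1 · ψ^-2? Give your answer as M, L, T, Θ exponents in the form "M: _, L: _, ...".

Collect each base-dimension exponent across the product:
  M: −(1) + (1) + (1) − (2) − 2·(1) = -3
  L: −(2) + (-1) + (-1) − (0) − 2·(1) = -6
  T: −(-3) + (-2) + (-1) − (0) − 2·(2) = -4
  Θ: −(0) + (0) + (0) − (-1) − 2·(-1) = 3
So the dimensions are [M⁻³ L⁻⁶ T⁻⁴ Θ³].

M: -3, L: -6, T: -4, Θ: 3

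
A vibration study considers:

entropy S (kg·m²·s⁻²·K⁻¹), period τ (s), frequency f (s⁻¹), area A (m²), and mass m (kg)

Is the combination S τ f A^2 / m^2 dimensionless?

no

Sum the exponent of each base dimension across the product:
  M: [S]_M + [τ]_M + [f]_M + 2·[A]_M − 2·[m]_M = (1) + (0) + (0) + 2·(0) − 2·(1) = -1
  L: [S]_L + [τ]_L + [f]_L + 2·[A]_L − 2·[m]_L = (2) + (0) + (0) + 2·(2) − 2·(0) = 6
  T: [S]_T + [τ]_T + [f]_T + 2·[A]_T − 2·[m]_T = (-2) + (1) + (-1) + 2·(0) − 2·(0) = -2
  Θ: [S]_Θ + [τ]_Θ + [f]_Θ + 2·[A]_Θ − 2·[m]_Θ = (-1) + (0) + (0) + 2·(0) − 2·(0) = -1
Net dimensions [M⁻¹ L⁶ T⁻² Θ⁻¹] ≠ [1] — not dimensionless.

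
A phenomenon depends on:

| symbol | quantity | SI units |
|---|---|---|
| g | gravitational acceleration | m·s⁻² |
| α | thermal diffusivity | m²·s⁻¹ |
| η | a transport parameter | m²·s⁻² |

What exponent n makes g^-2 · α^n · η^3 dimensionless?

Balance the L exponent: (2)·n from α, plus −2·(1) + 3·(2) = 4 from the rest, must sum to zero.
2n + 4 = 0, so n = -2.

-2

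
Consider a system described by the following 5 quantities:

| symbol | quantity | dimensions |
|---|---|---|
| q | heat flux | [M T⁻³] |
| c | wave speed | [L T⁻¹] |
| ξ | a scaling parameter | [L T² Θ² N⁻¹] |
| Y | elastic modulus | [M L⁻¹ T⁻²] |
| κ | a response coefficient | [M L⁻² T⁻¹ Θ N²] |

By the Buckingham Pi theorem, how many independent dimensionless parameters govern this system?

There are 5 variables and 5 base dimensions (M, L, T, Θ, N).
The dimension matrix has rank 4 (less than 5: the dimension vectors are linearly dependent).
Independent dimensionless groups: 5 − 4 = 1.

1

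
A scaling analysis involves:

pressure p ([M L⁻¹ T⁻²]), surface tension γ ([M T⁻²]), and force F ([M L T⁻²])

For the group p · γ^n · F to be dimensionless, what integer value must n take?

Balance the M exponent: (1)·n from γ, plus (1) + (1) = 2 from the rest, must sum to zero.
n + 2 = 0, so n = -2.

-2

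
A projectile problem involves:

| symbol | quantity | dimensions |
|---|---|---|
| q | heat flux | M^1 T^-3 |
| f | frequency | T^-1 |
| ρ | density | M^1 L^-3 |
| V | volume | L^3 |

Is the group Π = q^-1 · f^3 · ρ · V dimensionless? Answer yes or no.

yes

Sum the exponent of each base dimension across the product:
  M: −[q]_M + 3·[f]_M + [ρ]_M + [V]_M = −(1) + 3·(0) + (1) + (0) = 0
  L: −[q]_L + 3·[f]_L + [ρ]_L + [V]_L = −(0) + 3·(0) + (-3) + (3) = 0
  T: −[q]_T + 3·[f]_T + [ρ]_T + [V]_T = −(-3) + 3·(-1) + (0) + (0) = 0
All base exponents vanish — dimensionless.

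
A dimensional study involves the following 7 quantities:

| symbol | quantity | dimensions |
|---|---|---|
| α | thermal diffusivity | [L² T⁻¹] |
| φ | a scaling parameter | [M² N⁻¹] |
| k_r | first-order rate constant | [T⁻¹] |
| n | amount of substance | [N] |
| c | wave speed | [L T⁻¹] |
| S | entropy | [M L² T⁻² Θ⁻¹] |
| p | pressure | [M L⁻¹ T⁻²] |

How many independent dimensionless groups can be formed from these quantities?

2

There are 7 variables and 5 base dimensions (M, L, T, Θ, N).
The dimension matrix has rank 5.
Independent dimensionless groups: 7 − 5 = 2.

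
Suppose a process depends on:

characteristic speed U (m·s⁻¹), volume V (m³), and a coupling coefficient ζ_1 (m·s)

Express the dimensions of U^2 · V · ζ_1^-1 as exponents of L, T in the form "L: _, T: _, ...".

Collect each base-dimension exponent across the product:
  L: 2·(1) + (3) − (1) = 4
  T: 2·(-1) + (0) − (1) = -3
So the dimensions are [L⁴ T⁻³].

L: 4, T: -3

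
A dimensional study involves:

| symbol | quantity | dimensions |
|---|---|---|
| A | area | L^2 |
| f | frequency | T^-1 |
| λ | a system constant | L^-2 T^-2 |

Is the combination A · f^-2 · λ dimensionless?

yes

Sum the exponent of each base dimension across the product:
  L: [A]_L − 2·[f]_L + [λ]_L = (2) − 2·(0) + (-2) = 0
  T: [A]_T − 2·[f]_T + [λ]_T = (0) − 2·(-1) + (-2) = 0
All base exponents vanish — dimensionless.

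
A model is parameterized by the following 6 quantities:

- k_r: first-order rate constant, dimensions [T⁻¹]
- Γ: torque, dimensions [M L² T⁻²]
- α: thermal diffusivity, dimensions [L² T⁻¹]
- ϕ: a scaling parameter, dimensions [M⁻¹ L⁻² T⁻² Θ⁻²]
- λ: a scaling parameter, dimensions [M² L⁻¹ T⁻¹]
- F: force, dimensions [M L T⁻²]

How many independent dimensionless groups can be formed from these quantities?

2

There are 6 variables and 4 base dimensions (M, L, T, Θ).
The dimension matrix has rank 4.
Independent dimensionless groups: 6 − 4 = 2.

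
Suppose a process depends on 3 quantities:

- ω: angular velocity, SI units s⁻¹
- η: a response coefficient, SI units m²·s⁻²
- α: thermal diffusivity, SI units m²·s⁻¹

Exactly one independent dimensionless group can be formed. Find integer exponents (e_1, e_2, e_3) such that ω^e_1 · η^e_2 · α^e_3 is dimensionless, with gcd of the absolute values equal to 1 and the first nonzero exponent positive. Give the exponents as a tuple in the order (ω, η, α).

(1, -1, 1)

L: e_1·(0) + e_2·(2) + e_3·(2) = 0
T: e_1·(-1) + e_2·(-2) + e_3·(-1) = 0
Solving this homogeneous linear system for the smallest-integer solution (first nonzero entry positive) gives (1, -1, 1).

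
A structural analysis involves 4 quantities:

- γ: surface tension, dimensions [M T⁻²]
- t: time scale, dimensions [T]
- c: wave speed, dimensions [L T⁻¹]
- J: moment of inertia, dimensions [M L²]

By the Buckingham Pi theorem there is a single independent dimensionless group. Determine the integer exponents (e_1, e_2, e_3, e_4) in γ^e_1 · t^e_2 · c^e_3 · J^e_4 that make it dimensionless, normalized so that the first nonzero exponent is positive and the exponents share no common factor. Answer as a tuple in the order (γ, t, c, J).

(1, 4, 2, -1)

M: e_1·(1) + e_2·(0) + e_3·(0) + e_4·(1) = 0
L: e_1·(0) + e_2·(0) + e_3·(1) + e_4·(2) = 0
T: e_1·(-2) + e_2·(1) + e_3·(-1) + e_4·(0) = 0
Solving this homogeneous linear system for the smallest-integer solution (first nonzero entry positive) gives (1, 4, 2, -1).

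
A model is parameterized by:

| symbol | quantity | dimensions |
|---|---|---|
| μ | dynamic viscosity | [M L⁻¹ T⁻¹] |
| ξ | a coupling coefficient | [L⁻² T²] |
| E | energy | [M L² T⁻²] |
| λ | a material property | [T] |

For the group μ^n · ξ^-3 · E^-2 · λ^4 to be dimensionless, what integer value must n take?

Balance the M exponent: (1)·n from μ, plus −3·(0) − 2·(1) + 4·(0) = -2 from the rest, must sum to zero.
n − 2 = 0, so n = 2.

2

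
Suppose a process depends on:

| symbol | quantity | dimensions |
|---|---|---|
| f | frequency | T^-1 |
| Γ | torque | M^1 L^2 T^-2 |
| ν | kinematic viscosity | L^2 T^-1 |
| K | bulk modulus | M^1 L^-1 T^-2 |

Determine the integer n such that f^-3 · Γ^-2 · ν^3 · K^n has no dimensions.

Balance the M exponent: (1)·n from K, plus −3·(0) − 2·(1) + 3·(0) = -2 from the rest, must sum to zero.
n − 2 = 0, so n = 2.

2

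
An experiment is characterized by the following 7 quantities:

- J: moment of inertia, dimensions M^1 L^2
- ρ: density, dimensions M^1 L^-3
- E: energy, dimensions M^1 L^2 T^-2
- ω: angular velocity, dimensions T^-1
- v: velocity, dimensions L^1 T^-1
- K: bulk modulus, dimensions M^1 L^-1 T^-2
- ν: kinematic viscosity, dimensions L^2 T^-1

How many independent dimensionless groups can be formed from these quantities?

There are 7 variables and 3 base dimensions (M, L, T).
The dimension matrix has rank 3.
Independent dimensionless groups: 7 − 3 = 4.

4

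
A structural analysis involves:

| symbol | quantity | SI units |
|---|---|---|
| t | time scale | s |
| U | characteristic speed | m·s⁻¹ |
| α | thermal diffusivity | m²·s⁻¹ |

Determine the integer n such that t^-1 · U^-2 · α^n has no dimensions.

1

Balance the L exponent: (2)·n from α, plus −(0) − 2·(1) = -2 from the rest, must sum to zero.
2n − 2 = 0, so n = 1.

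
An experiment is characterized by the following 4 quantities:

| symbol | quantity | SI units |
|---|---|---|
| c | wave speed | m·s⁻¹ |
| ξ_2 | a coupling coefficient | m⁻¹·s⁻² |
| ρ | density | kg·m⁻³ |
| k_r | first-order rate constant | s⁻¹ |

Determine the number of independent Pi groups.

There are 4 variables and 3 base dimensions (M, L, T).
The dimension matrix has rank 3.
Independent dimensionless groups: 4 − 3 = 1.

1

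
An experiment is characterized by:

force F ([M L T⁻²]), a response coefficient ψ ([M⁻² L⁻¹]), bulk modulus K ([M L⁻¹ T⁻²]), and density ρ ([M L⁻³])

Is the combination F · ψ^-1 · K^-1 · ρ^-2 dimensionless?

Sum the exponent of each base dimension across the product:
  M: [F]_M − [ψ]_M − [K]_M − 2·[ρ]_M = (1) − (-2) − (1) − 2·(1) = 0
  L: [F]_L − [ψ]_L − [K]_L − 2·[ρ]_L = (1) − (-1) − (-1) − 2·(-3) = 9
  T: [F]_T − [ψ]_T − [K]_T − 2·[ρ]_T = (-2) − (0) − (-2) − 2·(0) = 0
Net dimensions [L⁹] ≠ [1] — not dimensionless.

no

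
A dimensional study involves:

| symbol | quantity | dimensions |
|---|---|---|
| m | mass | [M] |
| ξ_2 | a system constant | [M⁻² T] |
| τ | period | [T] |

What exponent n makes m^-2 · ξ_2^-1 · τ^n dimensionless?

1

Balance the T exponent: (1)·n from τ, plus −2·(0) − (1) = -1 from the rest, must sum to zero.
n − 1 = 0, so n = 1.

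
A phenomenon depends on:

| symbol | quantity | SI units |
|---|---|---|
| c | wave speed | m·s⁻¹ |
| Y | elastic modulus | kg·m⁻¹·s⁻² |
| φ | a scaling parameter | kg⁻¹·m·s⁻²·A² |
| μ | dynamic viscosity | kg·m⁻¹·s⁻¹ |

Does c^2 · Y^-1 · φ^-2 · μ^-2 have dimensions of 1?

no

Sum the exponent of each base dimension across the product:
  M: 2·[c]_M − [Y]_M − 2·[φ]_M − 2·[μ]_M = 2·(0) − (1) − 2·(-1) − 2·(1) = -1
  L: 2·[c]_L − [Y]_L − 2·[φ]_L − 2·[μ]_L = 2·(1) − (-1) − 2·(1) − 2·(-1) = 3
  T: 2·[c]_T − [Y]_T − 2·[φ]_T − 2·[μ]_T = 2·(-1) − (-2) − 2·(-2) − 2·(-1) = 6
  I: 2·[c]_I − [Y]_I − 2·[φ]_I − 2·[μ]_I = 2·(0) − (0) − 2·(2) − 2·(0) = -4
Net dimensions [M⁻¹ L³ T⁶ I⁻⁴] ≠ [1] — not dimensionless.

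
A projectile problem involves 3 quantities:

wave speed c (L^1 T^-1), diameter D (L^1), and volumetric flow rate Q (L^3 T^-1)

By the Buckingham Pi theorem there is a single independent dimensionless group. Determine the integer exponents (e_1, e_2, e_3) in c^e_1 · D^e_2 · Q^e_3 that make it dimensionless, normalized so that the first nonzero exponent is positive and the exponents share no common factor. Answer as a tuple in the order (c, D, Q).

L: e_1·(1) + e_2·(1) + e_3·(3) = 0
T: e_1·(-1) + e_2·(0) + e_3·(-1) = 0
Solving this homogeneous linear system for the smallest-integer solution (first nonzero entry positive) gives (1, 2, -1).

(1, 2, -1)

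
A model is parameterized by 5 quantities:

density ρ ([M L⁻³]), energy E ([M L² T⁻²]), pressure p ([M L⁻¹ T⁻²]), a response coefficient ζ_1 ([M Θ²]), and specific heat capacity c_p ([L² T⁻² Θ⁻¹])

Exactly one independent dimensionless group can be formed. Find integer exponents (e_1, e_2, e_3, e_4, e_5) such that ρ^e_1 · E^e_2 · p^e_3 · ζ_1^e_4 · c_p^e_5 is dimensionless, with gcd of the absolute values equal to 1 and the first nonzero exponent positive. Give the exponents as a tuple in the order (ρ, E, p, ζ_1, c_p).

(1, -1, -1, 1, 2)

M: e_1·(1) + e_2·(1) + e_3·(1) + e_4·(1) + e_5·(0) = 0
L: e_1·(-3) + e_2·(2) + e_3·(-1) + e_4·(0) + e_5·(2) = 0
T: e_1·(0) + e_2·(-2) + e_3·(-2) + e_4·(0) + e_5·(-2) = 0
Θ: e_1·(0) + e_2·(0) + e_3·(0) + e_4·(2) + e_5·(-1) = 0
Solving this homogeneous linear system for the smallest-integer solution (first nonzero entry positive) gives (1, -1, -1, 1, 2).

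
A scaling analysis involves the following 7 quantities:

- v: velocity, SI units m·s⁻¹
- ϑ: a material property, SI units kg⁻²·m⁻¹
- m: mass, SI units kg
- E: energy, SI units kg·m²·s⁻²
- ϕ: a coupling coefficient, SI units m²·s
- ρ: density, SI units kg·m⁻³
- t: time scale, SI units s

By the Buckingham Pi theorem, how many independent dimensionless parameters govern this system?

There are 7 variables and 3 base dimensions (M, L, T).
The dimension matrix has rank 3.
Independent dimensionless groups: 7 − 3 = 4.

4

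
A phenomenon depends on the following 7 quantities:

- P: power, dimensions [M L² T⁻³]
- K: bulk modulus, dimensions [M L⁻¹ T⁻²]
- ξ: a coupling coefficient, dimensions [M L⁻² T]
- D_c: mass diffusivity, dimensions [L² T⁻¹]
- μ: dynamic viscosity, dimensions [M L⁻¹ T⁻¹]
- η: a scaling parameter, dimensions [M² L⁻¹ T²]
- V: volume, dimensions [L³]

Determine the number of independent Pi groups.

There are 7 variables and 3 base dimensions (M, L, T).
The dimension matrix has rank 3.
Independent dimensionless groups: 7 − 3 = 4.

4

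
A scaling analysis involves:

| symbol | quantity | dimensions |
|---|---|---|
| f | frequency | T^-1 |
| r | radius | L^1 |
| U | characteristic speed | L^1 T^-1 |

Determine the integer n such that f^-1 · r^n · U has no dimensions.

-1

Balance the L exponent: (1)·n from r, plus −(0) + (1) = 1 from the rest, must sum to zero.
n + 1 = 0, so n = -1.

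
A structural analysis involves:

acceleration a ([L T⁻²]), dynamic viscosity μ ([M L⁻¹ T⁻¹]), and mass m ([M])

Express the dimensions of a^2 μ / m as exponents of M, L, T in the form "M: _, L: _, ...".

M: 0, L: 1, T: -5

Collect each base-dimension exponent across the product:
  M: 2·(0) + (1) − (1) = 0
  L: 2·(1) + (-1) − (0) = 1
  T: 2·(-2) + (-1) − (0) = -5
So the dimensions are [L T⁻⁵].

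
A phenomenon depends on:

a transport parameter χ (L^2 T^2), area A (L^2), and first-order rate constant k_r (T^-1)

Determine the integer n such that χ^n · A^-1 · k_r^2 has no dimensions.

1

Balance the L exponent: (2)·n from χ, plus −(2) + 2·(0) = -2 from the rest, must sum to zero.
2n − 2 = 0, so n = 1.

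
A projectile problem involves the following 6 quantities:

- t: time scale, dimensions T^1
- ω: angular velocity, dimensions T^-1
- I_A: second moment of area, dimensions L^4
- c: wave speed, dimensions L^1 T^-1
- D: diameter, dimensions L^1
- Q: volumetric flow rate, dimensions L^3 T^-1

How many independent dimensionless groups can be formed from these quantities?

4

There are 6 variables and 2 base dimensions (L, T).
The dimension matrix has rank 2.
Independent dimensionless groups: 6 − 2 = 4.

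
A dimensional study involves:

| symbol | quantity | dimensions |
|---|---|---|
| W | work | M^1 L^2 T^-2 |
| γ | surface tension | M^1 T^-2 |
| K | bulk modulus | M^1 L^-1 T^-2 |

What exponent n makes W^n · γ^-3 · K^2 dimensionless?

1

Balance the M exponent: (1)·n from W, plus −3·(1) + 2·(1) = -1 from the rest, must sum to zero.
n − 1 = 0, so n = 1.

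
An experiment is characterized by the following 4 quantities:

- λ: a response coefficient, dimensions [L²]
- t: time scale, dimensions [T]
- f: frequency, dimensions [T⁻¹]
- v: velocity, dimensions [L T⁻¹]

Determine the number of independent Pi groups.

2

There are 4 variables and 2 base dimensions (L, T).
The dimension matrix has rank 2.
Independent dimensionless groups: 4 − 2 = 2.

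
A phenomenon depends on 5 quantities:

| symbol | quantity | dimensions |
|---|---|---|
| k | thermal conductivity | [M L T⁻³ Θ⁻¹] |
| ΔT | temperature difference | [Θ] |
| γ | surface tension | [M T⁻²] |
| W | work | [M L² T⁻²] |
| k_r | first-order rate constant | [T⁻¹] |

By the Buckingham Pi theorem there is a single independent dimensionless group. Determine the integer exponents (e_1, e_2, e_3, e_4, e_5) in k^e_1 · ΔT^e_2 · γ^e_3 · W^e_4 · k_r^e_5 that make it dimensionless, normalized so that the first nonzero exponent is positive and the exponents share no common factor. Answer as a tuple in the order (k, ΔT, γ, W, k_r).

(2, 2, -1, -1, -2)

M: e_1·(1) + e_2·(0) + e_3·(1) + e_4·(1) + e_5·(0) = 0
L: e_1·(1) + e_2·(0) + e_3·(0) + e_4·(2) + e_5·(0) = 0
T: e_1·(-3) + e_2·(0) + e_3·(-2) + e_4·(-2) + e_5·(-1) = 0
Θ: e_1·(-1) + e_2·(1) + e_3·(0) + e_4·(0) + e_5·(0) = 0
Solving this homogeneous linear system for the smallest-integer solution (first nonzero entry positive) gives (2, 2, -1, -1, -2).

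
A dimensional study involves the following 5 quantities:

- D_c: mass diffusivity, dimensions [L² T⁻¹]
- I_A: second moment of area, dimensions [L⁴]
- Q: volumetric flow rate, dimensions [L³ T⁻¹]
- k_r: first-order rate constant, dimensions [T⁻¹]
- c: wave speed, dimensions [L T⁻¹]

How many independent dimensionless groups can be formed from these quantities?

There are 5 variables and 2 base dimensions (L, T).
The dimension matrix has rank 2.
Independent dimensionless groups: 5 − 2 = 3.

3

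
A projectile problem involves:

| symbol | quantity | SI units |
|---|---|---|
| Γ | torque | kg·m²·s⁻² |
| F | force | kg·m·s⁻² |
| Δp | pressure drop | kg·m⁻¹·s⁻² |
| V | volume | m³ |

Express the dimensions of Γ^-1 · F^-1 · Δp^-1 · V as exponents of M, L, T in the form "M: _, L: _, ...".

Collect each base-dimension exponent across the product:
  M: −(1) − (1) − (1) + (0) = -3
  L: −(2) − (1) − (-1) + (3) = 1
  T: −(-2) − (-2) − (-2) + (0) = 6
So the dimensions are [M⁻³ L T⁶].

M: -3, L: 1, T: 6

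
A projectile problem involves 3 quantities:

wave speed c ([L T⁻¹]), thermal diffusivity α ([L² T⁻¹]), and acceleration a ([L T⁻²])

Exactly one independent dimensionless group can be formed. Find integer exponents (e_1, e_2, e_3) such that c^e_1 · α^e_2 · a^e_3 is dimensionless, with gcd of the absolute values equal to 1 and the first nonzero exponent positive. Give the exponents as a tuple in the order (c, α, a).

(3, -1, -1)

L: e_1·(1) + e_2·(2) + e_3·(1) = 0
T: e_1·(-1) + e_2·(-1) + e_3·(-2) = 0
Solving this homogeneous linear system for the smallest-integer solution (first nonzero entry positive) gives (3, -1, -1).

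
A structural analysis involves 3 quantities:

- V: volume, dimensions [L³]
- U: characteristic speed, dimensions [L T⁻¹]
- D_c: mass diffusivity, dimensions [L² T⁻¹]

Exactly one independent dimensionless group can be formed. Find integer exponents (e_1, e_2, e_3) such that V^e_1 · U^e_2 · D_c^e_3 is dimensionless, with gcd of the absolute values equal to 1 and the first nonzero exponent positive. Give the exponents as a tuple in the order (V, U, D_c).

L: e_1·(3) + e_2·(1) + e_3·(2) = 0
T: e_1·(0) + e_2·(-1) + e_3·(-1) = 0
Solving this homogeneous linear system for the smallest-integer solution (first nonzero entry positive) gives (1, 3, -3).

(1, 3, -3)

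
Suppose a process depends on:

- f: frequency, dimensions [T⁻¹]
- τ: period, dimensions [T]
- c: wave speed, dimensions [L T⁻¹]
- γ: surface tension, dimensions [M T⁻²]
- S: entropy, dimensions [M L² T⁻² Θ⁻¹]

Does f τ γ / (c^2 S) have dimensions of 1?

no

Sum the exponent of each base dimension across the product:
  M: [f]_M + [τ]_M − 2·[c]_M + [γ]_M − [S]_M = (0) + (0) − 2·(0) + (1) − (1) = 0
  L: [f]_L + [τ]_L − 2·[c]_L + [γ]_L − [S]_L = (0) + (0) − 2·(1) + (0) − (2) = -4
  T: [f]_T + [τ]_T − 2·[c]_T + [γ]_T − [S]_T = (-1) + (1) − 2·(-1) + (-2) − (-2) = 2
  Θ: [f]_Θ + [τ]_Θ − 2·[c]_Θ + [γ]_Θ − [S]_Θ = (0) + (0) − 2·(0) + (0) − (-1) = 1
Net dimensions [L⁻⁴ T² Θ] ≠ [1] — not dimensionless.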